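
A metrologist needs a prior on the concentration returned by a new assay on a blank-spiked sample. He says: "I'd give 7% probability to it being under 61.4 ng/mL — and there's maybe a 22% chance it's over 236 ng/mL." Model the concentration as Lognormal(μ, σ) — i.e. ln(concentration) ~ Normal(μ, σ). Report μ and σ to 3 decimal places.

If T ~ Lognormal(μ,σ) then ln T ~ Normal(μ,σ), so the p-quantile of ln T is μ + z_p·σ.
ln(61.4) = 4.117 and ln(236) = 5.464; z_{0.07} = -1.476, z_{0.78} = 0.7722.
σ = (5.464 − 4.117)/(0.7722 − (-1.476)) = 0.599.
μ = 4.117 − (-1.476)·0.599 = 5.001.

μ ≈ 5.001, σ ≈ 0.599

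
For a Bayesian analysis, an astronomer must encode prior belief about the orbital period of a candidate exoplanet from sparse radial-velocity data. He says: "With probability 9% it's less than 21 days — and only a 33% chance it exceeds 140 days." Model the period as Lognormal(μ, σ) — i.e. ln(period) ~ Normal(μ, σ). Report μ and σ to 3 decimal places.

If T ~ Lognormal(μ,σ) then ln T ~ Normal(μ,σ), so the p-quantile of ln T is μ + z_p·σ.
ln(21) = 3.045 and ln(140) = 4.942; z_{0.09} = -1.341, z_{0.67} = 0.4399.
σ = (4.942 − 3.045)/(0.4399 − (-1.341)) = 1.065.
μ = 3.045 − (-1.341)·1.065 = 4.473.

μ ≈ 4.473, σ ≈ 1.065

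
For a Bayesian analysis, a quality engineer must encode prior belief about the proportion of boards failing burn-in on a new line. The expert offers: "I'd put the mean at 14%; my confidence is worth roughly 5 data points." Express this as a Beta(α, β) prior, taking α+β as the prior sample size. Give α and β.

Under the effective-sample-size interpretation, Beta(α, β) has prior mean α/(α+β) and prior sample size α+β.
So α+β = 5 and α/(α+β) = 0.14, giving α = 0.14·5 = 0.7 and β = 5 − 0.7 = 4.3.

α = 0.7, β = 4.3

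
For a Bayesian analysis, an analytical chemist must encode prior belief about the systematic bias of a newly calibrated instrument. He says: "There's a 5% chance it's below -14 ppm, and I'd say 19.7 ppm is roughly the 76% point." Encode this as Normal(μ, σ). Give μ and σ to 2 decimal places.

The p-quantile of Normal(μ,σ) is μ + z_p·σ, with z_{0.05} = -1.645 and z_{0.76} = 0.7063.
Eliminate σ: μ = (z₂·x₁ − z₁·x₂)/(z₂ − z₁) = (0.7063·-14 − (-1.645)·19.7)/2.351 = 9.58.
Then σ = (x₂ − x₁)/(z₂ − z₁) = (19.7 − -14)/2.351 = 14.33.

μ = 9.58, σ = 14.33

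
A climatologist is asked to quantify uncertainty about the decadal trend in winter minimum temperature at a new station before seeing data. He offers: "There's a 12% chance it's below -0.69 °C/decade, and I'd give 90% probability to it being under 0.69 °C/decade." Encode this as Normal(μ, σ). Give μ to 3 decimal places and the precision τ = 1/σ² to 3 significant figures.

The p-quantile of Normal(μ,σ) is μ + z_p·σ, with z_{0.12} = -1.175 and z_{0.9} = 1.282.
Eliminate σ: μ = (z₂·x₁ − z₁·x₂)/(z₂ − z₁) = (1.282·-0.69 − (-1.175)·0.69)/2.457 = -0.030.
Then σ = (x₂ − x₁)/(z₂ − z₁) = (0.69 − -0.69)/2.457 = 0.562.
Precision τ = 1/σ² = 1/0.5618² = 3.17.

μ = -0.030, τ = 3.17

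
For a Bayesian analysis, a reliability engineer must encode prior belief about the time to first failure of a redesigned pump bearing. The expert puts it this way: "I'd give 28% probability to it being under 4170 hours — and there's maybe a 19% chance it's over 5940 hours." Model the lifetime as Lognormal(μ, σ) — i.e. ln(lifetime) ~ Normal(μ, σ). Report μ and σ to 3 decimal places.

If T ~ Lognormal(μ,σ) then ln T ~ Normal(μ,σ), so the p-quantile of ln T is μ + z_p·σ.
ln(4170) = 8.336 and ln(5940) = 8.689; z_{0.28} = -0.5828, z_{0.81} = 0.8779.
σ = (8.689 − 8.336)/(0.8779 − (-0.5828)) = 0.242.
μ = 8.336 − (-0.5828)·0.242 = 8.477.

μ ≈ 8.477, σ ≈ 0.242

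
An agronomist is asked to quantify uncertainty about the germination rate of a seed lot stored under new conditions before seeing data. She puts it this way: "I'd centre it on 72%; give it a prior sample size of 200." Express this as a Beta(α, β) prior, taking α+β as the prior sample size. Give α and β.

Under the effective-sample-size interpretation, Beta(α, β) has prior mean α/(α+β) and prior sample size α+β.
So α+β = 200 and α/(α+β) = 0.72, giving α = 0.72·200 = 144 and β = 200 − 144 = 56.

α = 144, β = 56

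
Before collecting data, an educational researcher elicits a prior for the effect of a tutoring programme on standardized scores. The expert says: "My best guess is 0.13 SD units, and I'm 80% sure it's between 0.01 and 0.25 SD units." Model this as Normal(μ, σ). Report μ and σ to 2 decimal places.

A symmetric 80% interval runs μ ± z·σ with z = 1.282.
Half-width = 0.12, so σ = 0.12/1.282 = 0.09.
μ is the stated best guess, 0.13.

μ = 0.13, σ = 0.09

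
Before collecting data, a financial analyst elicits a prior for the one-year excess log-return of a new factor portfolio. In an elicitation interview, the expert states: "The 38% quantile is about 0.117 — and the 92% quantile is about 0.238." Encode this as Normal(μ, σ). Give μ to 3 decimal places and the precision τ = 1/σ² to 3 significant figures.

μ = 0.139, τ = 200

For Normal(μ,σ), the p-quantile is μ + z_p·σ. Here z_{0.38} = -0.3055, z_{0.92} = 1.405.
So 0.117 = μ − 0.3055σ and 0.238 = μ + 1.405σ.
Subtracting: σ = (0.238 − 0.117)/(1.405 − (-0.3055)) = 0.071.
Then μ = 0.117 − (-0.3055)·0.071 = 0.139.
Precision τ = 1/σ² = 1/0.07074² = 200.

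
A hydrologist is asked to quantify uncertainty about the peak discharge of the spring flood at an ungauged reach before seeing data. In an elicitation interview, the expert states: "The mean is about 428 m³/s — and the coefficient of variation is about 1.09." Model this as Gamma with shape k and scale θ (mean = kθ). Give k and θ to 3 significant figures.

k ≈ 0.842, θ ≈ 509

For Gamma(k, scale θ): mean = kθ, variance = kθ², so CV = 1/√k.
CV = 1.09, hence k = 1/CV² = 0.842.
Then θ = mean/k = 428/0.842 = 509.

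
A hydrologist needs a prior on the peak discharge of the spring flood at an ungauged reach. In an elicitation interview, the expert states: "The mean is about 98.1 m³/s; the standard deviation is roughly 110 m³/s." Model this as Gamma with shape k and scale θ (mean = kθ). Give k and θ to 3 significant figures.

For Gamma(k, scale θ): mean = kθ, variance = kθ², so CV = 1/√k.
CV = SD/mean = 110/98.1 = 1.121, hence k = 1/CV² = 0.795.
Then θ = mean/k = 98.1/0.795 = 123.

k ≈ 0.795, θ ≈ 123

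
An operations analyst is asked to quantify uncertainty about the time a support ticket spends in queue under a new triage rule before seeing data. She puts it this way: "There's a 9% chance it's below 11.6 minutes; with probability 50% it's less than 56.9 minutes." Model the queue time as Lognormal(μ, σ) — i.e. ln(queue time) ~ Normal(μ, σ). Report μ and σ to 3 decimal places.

If T ~ Lognormal(μ,σ) then ln T ~ Normal(μ,σ), so the p-quantile of ln T is μ + z_p·σ.
ln(11.6) = 2.451 and ln(56.9) = 4.041; z_{0.09} = -1.341, z_{0.5} = 0.
σ = (4.041 − 2.451)/(0 − (-1.341)) = 1.186.
μ = 2.451 − (-1.341)·1.186 = 4.041.

μ ≈ 4.041, σ ≈ 1.186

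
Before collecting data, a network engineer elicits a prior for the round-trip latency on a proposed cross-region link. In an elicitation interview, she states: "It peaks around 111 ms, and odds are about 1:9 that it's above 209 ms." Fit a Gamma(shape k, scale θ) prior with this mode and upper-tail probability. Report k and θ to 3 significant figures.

k ≈ 5.77, θ ≈ 23.3

Gamma(k,θ) with k>1 has mode (k−1)θ, so θ = 111/(k−1).
Need P(X < 209) = 0.9 with θ tied to k this way. Start at k = 2, θ = 111: P(X<209) ≈ 0.561.
Too low — raise k to concentrate. Iterating converges to k ≈ 5.77.
Then θ = 111/(5.77−1) ≈ 23.3.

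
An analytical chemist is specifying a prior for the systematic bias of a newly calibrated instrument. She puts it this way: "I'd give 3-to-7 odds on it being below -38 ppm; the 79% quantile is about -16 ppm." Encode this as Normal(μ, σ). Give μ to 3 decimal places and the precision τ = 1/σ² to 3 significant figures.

The p-quantile of Normal(μ,σ) is μ + z_p·σ, with z_{0.3} = -0.5244 and z_{0.79} = 0.8064.
Eliminate σ: μ = (z₂·x₁ − z₁·x₂)/(z₂ − z₁) = (0.8064·-38 − (-0.5244)·-16)/1.331 = -29.331.
Then σ = (x₂ − x₁)/(z₂ − z₁) = (-16 − -38)/1.331 = 16.531.
Precision τ = 1/σ² = 1/16.53² = 0.00366.

μ = -29.331, τ = 0.00366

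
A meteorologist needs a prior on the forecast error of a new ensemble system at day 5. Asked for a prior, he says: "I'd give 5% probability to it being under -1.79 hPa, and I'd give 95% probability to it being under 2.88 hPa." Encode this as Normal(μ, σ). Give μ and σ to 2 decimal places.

The p-quantile of Normal(μ,σ) is μ + z_p·σ, with z_{0.05} = -1.645 and z_{0.95} = 1.645.
Eliminate σ: μ = (z₂·x₁ − z₁·x₂)/(z₂ − z₁) = (1.645·-1.79 − (-1.645)·2.88)/3.29 = 0.55.
Then σ = (x₂ − x₁)/(z₂ − z₁) = (2.88 − -1.79)/3.29 = 1.42.

μ = 0.55, σ = 1.42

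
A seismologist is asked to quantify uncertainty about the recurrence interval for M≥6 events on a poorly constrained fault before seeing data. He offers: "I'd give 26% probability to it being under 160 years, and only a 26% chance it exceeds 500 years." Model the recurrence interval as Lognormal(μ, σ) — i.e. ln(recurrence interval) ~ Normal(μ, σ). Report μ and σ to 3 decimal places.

If T ~ Lognormal(μ,σ) then ln T ~ Normal(μ,σ), so the p-quantile of ln T is μ + z_p·σ.
ln(160) = 5.075 and ln(500) = 6.215; z_{0.26} = -0.6433, z_{0.74} = 0.6433.
σ = (6.215 − 5.075)/(0.6433 − (-0.6433)) = 0.886.
μ = 5.075 − (-0.6433)·0.886 = 5.645.

μ ≈ 5.645, σ ≈ 0.886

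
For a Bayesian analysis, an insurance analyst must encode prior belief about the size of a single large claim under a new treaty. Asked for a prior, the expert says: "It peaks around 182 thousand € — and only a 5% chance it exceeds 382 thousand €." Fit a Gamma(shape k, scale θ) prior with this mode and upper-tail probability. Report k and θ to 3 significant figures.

Gamma(k,θ) with k>1 has mode (k−1)θ, so θ = 182/(k−1).
Need P(X < 382) = 0.95 with θ tied to k this way. Start at k = 2, θ = 182: P(X<382) ≈ 0.620.
Too low — raise k to concentrate. Iterating converges to k ≈ 6.02.
Then θ = 182/(6.02−1) ≈ 36.2.

k ≈ 6.02, θ ≈ 36.2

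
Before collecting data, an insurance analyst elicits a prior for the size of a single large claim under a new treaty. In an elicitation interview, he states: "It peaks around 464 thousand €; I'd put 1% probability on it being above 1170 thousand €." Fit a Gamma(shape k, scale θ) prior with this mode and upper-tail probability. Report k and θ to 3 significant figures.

k ≈ 6.48, θ ≈ 84.7

Gamma(k,θ) with k>1 has mode (k−1)θ, so θ = 464/(k−1).
Need P(X < 1170) = 0.99 with θ tied to k this way. Start at k = 2, θ = 464: P(X<1170) ≈ 0.717.
Too low — raise k to concentrate. Iterating converges to k ≈ 6.48.
Then θ = 464/(6.48−1) ≈ 84.7.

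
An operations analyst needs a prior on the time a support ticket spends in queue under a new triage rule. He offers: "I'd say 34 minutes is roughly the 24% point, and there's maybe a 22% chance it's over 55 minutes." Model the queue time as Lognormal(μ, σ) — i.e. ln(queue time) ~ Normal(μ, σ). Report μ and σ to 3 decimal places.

If T ~ Lognormal(μ,σ) then ln T ~ Normal(μ,σ), so the p-quantile of ln T is μ + z_p·σ.
ln(34) = 3.526 and ln(55) = 4.007; z_{0.24} = -0.7063, z_{0.78} = 0.7722.
σ = (4.007 − 3.526)/(0.7722 − (-0.7063)) = 0.325.
μ = 3.526 − (-0.7063)·0.325 = 3.756.

μ ≈ 3.756, σ ≈ 0.325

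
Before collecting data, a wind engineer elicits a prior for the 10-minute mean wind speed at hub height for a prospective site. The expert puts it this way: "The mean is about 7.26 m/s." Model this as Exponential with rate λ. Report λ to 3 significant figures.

λ ≈ 0.138

Exponential mean = 1/λ, so λ = 1/7.26 = 0.138.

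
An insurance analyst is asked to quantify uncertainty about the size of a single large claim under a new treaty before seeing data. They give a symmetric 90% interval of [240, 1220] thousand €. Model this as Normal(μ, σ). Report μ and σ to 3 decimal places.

μ = 730.000, σ = 297.899

A symmetric 90% interval runs μ ± z·σ with z = 1.645.
Half-width = 490, so σ = 490/1.645 = 297.899.
μ is the interval midpoint, 730.000.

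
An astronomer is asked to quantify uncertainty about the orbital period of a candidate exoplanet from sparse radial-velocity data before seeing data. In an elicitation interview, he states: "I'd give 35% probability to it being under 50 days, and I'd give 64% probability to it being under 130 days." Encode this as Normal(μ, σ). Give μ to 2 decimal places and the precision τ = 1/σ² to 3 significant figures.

μ = 91.44, τ = 8.64e-05

For Normal(μ,σ), the p-quantile is μ + z_p·σ. Here z_{0.35} = -0.3853, z_{0.64} = 0.3585.
So 50 = μ − 0.3853σ and 130 = μ + 0.3585σ.
Subtracting: σ = (130 − 50)/(0.3585 − (-0.3853)) = 107.56.
Then μ = 50 − (-0.3853)·107.56 = 91.44.
Precision τ = 1/σ² = 1/107.6² = 8.64e-05.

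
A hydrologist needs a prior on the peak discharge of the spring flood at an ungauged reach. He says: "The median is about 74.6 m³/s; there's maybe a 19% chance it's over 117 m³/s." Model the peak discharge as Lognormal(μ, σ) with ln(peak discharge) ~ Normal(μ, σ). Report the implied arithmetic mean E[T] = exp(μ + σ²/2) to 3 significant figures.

E[T] ≈ 85.1 m³/s

If T ~ Lognormal(μ,σ) then ln T ~ Normal(μ,σ), so the p-quantile of ln T is μ + z_p·σ.
ln(74.6) = 4.312 and ln(117) = 4.762; z_{0.5} = 0, z_{0.81} = 0.8779.
σ = (4.762 − 4.312)/(0.8779 − (0)) = 0.513.
μ = 4.312 − (0)·0.513 = 4.312.
E[T] = exp(μ + σ²/2) = exp(4.312 + 0.1314) = 85.1 m³/s.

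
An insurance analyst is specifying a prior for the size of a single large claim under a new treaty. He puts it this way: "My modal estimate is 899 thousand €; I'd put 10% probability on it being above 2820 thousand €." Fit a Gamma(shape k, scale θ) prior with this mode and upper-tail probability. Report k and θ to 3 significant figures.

Gamma(k,θ) with k>1 has mode (k−1)θ, so θ = 899/(k−1).
Need P(X < 2820) = 0.9 with θ tied to k this way. Start at k = 2, θ = 899: P(X<2820) ≈ 0.820.
Too low — raise k to concentrate. Iterating converges to k ≈ 2.45.
Then θ = 899/(2.45−1) ≈ 620.

k ≈ 2.45, θ ≈ 620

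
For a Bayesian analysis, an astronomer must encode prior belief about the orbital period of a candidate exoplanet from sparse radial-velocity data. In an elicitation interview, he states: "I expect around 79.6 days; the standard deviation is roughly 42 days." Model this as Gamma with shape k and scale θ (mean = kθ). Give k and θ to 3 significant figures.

For Gamma(k, scale θ): mean = kθ, variance = kθ², so CV = 1/√k.
CV = SD/mean = 42/79.6 = 0.5276, hence k = 1/CV² = 3.59.
Then θ = mean/k = 79.6/3.59 = 22.2.

k ≈ 3.59, θ ≈ 22.2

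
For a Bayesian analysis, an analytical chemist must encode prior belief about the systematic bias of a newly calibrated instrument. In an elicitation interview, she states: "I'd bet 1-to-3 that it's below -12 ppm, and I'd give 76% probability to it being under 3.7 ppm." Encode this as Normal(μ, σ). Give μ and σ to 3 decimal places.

μ = -4.331, σ = 11.370

For Normal(μ,σ), the p-quantile is μ + z_p·σ. Here z_{0.25} = -0.6745, z_{0.76} = 0.7063.
So -12 = μ − 0.6745σ and 3.7 = μ + 0.7063σ.
Subtracting: σ = (3.7 − -12)/(0.7063 − (-0.6745)) = 11.370.
Then μ = -12 − (-0.6745)·11.370 = -4.331.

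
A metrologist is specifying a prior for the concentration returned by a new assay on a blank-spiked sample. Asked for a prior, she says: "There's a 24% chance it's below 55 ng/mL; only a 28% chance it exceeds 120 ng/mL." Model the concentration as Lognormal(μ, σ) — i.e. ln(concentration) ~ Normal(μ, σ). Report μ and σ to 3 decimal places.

If T ~ Lognormal(μ,σ) then ln T ~ Normal(μ,σ), so the p-quantile of ln T is μ + z_p·σ.
ln(55) = 4.007 and ln(120) = 4.787; z_{0.24} = -0.7063, z_{0.72} = 0.5828.
σ = (4.787 − 4.007)/(0.5828 − (-0.7063)) = 0.605.
μ = 4.007 − (-0.7063)·0.605 = 4.435.

μ ≈ 4.435, σ ≈ 0.605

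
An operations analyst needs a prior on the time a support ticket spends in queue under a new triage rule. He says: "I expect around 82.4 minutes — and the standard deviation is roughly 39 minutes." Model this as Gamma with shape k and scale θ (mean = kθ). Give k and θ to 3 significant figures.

k ≈ 4.46, θ ≈ 18.5

For Gamma(k, scale θ): mean = kθ, variance = kθ², so CV = 1/√k.
CV = SD/mean = 39/82.4 = 0.4733, hence k = 1/CV² = 4.46.
Then θ = mean/k = 82.4/4.46 = 18.5.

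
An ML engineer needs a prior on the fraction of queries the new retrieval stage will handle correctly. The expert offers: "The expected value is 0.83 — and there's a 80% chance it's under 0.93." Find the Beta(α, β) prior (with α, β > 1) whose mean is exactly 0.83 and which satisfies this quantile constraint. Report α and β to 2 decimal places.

With mean 0.83 fixed, write α = 0.83s, β = 0.17s where s = α+β.
Need P(θ < 0.93) = 0.8 under Beta(0.83s, 0.17s). Normal approximation: (q−m)/√(m(1−m)/s) ≈ z_{0.8} = 0.842, so s ≈ 0.83·0.17·(0.842)²/(0.93−0.83)² = 10.0.
At s = 10.0: P(θ<0.93) ≈ 0.800. Adjusting to match 0.8 gives s ≈ 9.99.
So α = 0.83·9.99 ≈ 8.29, β = 0.17·9.99 ≈ 1.70.

α ≈ 8.29, β ≈ 1.70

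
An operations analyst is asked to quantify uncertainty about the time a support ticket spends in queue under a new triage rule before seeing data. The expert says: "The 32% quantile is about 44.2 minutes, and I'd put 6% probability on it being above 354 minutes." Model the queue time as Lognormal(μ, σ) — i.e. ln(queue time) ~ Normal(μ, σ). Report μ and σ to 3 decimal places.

μ ≈ 4.270, σ ≈ 1.029

If T ~ Lognormal(μ,σ) then ln T ~ Normal(μ,σ), so the p-quantile of ln T is μ + z_p·σ.
ln(44.2) = 3.789 and ln(354) = 5.869; z_{0.32} = -0.4677, z_{0.94} = 1.555.
σ = (5.869 − 3.789)/(1.555 − (-0.4677)) = 1.029.
μ = 3.789 − (-0.4677)·1.029 = 4.270.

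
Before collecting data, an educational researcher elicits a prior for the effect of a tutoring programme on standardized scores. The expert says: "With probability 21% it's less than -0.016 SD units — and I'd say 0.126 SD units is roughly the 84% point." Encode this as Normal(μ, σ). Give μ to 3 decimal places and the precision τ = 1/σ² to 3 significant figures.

The p-quantile of Normal(μ,σ) is μ + z_p·σ, with z_{0.21} = -0.8064 and z_{0.84} = 0.9945.
Eliminate σ: μ = (z₂·x₁ − z₁·x₂)/(z₂ − z₁) = (0.9945·-0.016 − (-0.8064)·0.126)/1.801 = 0.048.
Then σ = (x₂ − x₁)/(z₂ − z₁) = (0.126 − -0.016)/1.801 = 0.079.
Precision τ = 1/σ² = 1/0.07885² = 161.

μ = 0.048, τ = 161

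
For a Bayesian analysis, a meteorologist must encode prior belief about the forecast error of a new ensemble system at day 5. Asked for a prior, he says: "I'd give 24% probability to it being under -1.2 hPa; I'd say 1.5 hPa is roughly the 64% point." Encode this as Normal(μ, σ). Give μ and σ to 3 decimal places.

μ = 0.591, σ = 2.536

The p-quantile of Normal(μ,σ) is μ + z_p·σ, with z_{0.24} = -0.7063 and z_{0.64} = 0.3585.
Eliminate σ: μ = (z₂·x₁ − z₁·x₂)/(z₂ − z₁) = (0.3585·-1.2 − (-0.7063)·1.5)/1.065 = 0.591.
Then σ = (x₂ − x₁)/(z₂ − z₁) = (1.5 − -1.2)/1.065 = 2.536.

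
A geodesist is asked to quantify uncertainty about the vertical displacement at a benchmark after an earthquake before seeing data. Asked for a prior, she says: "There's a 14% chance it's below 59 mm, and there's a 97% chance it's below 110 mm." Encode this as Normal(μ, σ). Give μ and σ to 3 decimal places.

μ = 77.607, σ = 17.223

The p-quantile of Normal(μ,σ) is μ + z_p·σ, with z_{0.14} = -1.08 and z_{0.97} = 1.881.
Eliminate σ: μ = (z₂·x₁ − z₁·x₂)/(z₂ − z₁) = (1.881·59 − (-1.08)·110)/2.961 = 77.607.
Then σ = (x₂ − x₁)/(z₂ − z₁) = (110 − 59)/2.961 = 17.223.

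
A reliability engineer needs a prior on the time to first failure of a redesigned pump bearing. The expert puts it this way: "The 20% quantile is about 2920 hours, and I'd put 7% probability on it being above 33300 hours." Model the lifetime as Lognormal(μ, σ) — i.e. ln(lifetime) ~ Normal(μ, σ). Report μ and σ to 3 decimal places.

μ ≈ 8.863, σ ≈ 1.050

If T ~ Lognormal(μ,σ) then ln T ~ Normal(μ,σ), so the p-quantile of ln T is μ + z_p·σ.
ln(2920) = 7.979 and ln(33300) = 10.41; z_{0.2} = -0.8416, z_{0.93} = 1.476.
σ = (10.41 − 7.979)/(1.476 − (-0.8416)) = 1.050.
μ = 7.979 − (-0.8416)·1.050 = 8.863.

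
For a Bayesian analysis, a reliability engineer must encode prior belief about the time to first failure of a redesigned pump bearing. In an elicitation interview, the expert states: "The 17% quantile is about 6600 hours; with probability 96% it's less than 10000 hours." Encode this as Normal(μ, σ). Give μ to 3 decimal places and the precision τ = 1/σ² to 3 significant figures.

μ = 7799.386, τ = 6.33e-07

The p-quantile of Normal(μ,σ) is μ + z_p·σ, with z_{0.17} = -0.9542 and z_{0.96} = 1.751.
Eliminate σ: μ = (z₂·x₁ − z₁·x₂)/(z₂ − z₁) = (1.751·6600 − (-0.9542)·10000)/2.705 = 7799.386.
Then σ = (x₂ − x₁)/(z₂ − z₁) = (10000 − 6600)/2.705 = 1257.001.
Precision τ = 1/σ² = 1/1257² = 6.33e-07.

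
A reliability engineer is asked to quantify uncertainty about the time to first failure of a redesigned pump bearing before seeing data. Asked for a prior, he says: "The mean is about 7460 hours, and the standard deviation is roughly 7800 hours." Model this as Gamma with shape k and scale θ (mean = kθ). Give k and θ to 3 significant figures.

k ≈ 0.915, θ ≈ 8160

For Gamma(k, scale θ): mean = kθ, variance = kθ², so CV = 1/√k.
CV = SD/mean = 7800/7460 = 1.046, hence k = 1/CV² = 0.915.
Then θ = mean/k = 7460/0.915 = 8160.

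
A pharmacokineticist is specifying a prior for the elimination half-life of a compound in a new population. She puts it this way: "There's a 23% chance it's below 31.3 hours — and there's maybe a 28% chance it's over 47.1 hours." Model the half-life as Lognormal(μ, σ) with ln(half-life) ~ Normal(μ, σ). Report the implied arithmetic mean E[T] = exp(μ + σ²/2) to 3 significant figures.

E[T] ≈ 41.3 hours

If T ~ Lognormal(μ,σ) then ln T ~ Normal(μ,σ), so the p-quantile of ln T is μ + z_p·σ.
ln(31.3) = 3.444 and ln(47.1) = 3.852; z_{0.23} = -0.7388, z_{0.72} = 0.5828.
σ = (3.852 − 3.444)/(0.5828 − (-0.7388)) = 0.309.
μ = 3.444 − (-0.7388)·0.309 = 3.672.
E[T] = exp(μ + σ²/2) = exp(3.672 + 0.0478) = 41.3 hours.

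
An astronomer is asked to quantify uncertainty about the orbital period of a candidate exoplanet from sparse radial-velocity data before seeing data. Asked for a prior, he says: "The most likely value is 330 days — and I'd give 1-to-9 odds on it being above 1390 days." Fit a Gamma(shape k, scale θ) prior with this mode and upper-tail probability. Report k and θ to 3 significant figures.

Gamma(k,θ) with k>1 has mode (k−1)θ, so θ = 330/(k−1).
Need P(X < 1390) = 0.9 with θ tied to k this way. Start at k = 2, θ = 330: P(X<1390) ≈ 0.923.
Too high — lower k to spread out. Iterating converges to k ≈ 1.88.
Then θ = 330/(1.88−1) ≈ 374.

k ≈ 1.88, θ ≈ 374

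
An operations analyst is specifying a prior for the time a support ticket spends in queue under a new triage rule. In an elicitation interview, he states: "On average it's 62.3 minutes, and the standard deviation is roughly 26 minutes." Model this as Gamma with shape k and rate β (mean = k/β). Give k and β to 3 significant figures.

For Gamma(k, rate β): mean = k/β, variance = k/β², so CV = 1/√k.
CV = SD/mean = 26/62.3 = 0.4173, hence k = 1/CV² = 5.74.
Then β = k/mean = 5.74/62.3 = 0.0922.

k ≈ 5.74, β ≈ 0.0922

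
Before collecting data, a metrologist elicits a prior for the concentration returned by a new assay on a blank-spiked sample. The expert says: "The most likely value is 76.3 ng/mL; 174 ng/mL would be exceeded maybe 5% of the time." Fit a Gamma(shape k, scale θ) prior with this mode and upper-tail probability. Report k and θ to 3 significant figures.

k ≈ 5.04, θ ≈ 18.9

Gamma(k,θ) with k>1 has mode (k−1)θ, so θ = 76.3/(k−1).
Need P(X < 174) = 0.95 with θ tied to k this way. Start at k = 2, θ = 76.3: P(X<174) ≈ 0.665.
Too low — raise k to concentrate. Iterating converges to k ≈ 5.04.
Then θ = 76.3/(5.04−1) ≈ 18.9.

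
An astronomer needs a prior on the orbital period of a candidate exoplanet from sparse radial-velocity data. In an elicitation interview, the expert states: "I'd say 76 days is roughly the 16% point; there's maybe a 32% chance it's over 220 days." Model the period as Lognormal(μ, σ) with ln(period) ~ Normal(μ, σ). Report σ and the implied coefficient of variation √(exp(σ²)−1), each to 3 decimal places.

If T ~ Lognormal(μ,σ) then ln T ~ Normal(μ,σ), so the p-quantile of ln T is μ + z_p·σ.
ln(76) = 4.331 and ln(220) = 5.394; z_{0.16} = -0.9945, z_{0.68} = 0.4677.
σ = (5.394 − 4.331)/(0.4677 − (-0.9945)) = 0.727.
μ = 4.331 − (-0.9945)·0.727 = 5.054.
CV = √(exp(σ²)−1) = √(exp(0.5284)−1) = 0.834.

σ ≈ 0.727, CV ≈ 0.834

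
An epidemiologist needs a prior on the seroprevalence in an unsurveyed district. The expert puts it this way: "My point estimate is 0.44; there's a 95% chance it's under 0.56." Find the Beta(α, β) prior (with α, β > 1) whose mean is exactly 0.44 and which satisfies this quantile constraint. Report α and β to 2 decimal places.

α ≈ 20.49, β ≈ 26.08

With mean 0.44 fixed, write α = 0.44s, β = 0.56s where s = α+β.
Need P(θ < 0.56) = 0.95 under Beta(0.44s, 0.56s). Normal approximation: (q−m)/√(m(1−m)/s) ≈ z_{0.95} = 1.64, so s ≈ 0.44·0.56·(1.64)²/(0.56−0.44)² = 46.3.
At s = 46.3: P(θ<0.56) ≈ 0.949. Adjusting to match 0.95 gives s ≈ 46.57.
So α = 0.44·46.57 ≈ 20.49, β = 0.56·46.57 ≈ 26.08.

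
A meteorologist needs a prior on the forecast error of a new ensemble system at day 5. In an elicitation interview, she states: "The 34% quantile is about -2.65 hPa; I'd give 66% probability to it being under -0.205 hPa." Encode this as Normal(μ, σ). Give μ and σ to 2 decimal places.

The p-quantile of Normal(μ,σ) is μ + z_p·σ, with z_{0.34} = -0.4125 and z_{0.66} = 0.4125.
Eliminate σ: μ = (z₂·x₁ − z₁·x₂)/(z₂ − z₁) = (0.4125·-2.65 − (-0.4125)·-0.205)/0.8249 = -1.43.
Then σ = (x₂ − x₁)/(z₂ − z₁) = (-0.205 − -2.65)/0.8249 = 2.96.

μ = -1.43, σ = 2.96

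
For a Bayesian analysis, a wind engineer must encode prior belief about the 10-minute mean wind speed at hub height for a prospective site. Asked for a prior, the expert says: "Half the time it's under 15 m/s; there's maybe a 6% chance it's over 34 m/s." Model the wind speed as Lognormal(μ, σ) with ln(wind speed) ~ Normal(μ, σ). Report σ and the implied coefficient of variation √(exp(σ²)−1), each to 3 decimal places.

σ ≈ 0.526, CV ≈ 0.565

If T ~ Lognormal(μ,σ) then ln T ~ Normal(μ,σ), so the p-quantile of ln T is μ + z_p·σ.
ln(15) = 2.708 and ln(34) = 3.526; z_{0.5} = 0, z_{0.94} = 1.555.
σ = (3.526 − 2.708)/(1.555 − (0)) = 0.526.
μ = 2.708 − (0)·0.526 = 2.708.
CV = √(exp(σ²)−1) = √(exp(0.2770)−1) = 0.565.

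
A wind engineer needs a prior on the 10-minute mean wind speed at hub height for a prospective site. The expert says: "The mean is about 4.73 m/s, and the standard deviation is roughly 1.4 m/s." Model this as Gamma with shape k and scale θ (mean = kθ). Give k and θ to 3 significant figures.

For Gamma(k, scale θ): mean = kθ, variance = kθ², so CV = 1/√k.
CV = SD/mean = 1.4/4.73 = 0.296, hence k = 1/CV² = 11.4.
Then θ = mean/k = 4.73/11.4 = 0.414.

k ≈ 11.4, θ ≈ 0.414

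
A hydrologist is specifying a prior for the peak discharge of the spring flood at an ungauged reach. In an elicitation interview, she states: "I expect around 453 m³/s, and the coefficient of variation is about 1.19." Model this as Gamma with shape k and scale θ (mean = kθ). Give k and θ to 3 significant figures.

k ≈ 0.706, θ ≈ 641

For Gamma(k, scale θ): mean = kθ, variance = kθ², so CV = 1/√k.
CV = 1.19, hence k = 1/CV² = 0.706.
Then θ = mean/k = 453/0.706 = 641.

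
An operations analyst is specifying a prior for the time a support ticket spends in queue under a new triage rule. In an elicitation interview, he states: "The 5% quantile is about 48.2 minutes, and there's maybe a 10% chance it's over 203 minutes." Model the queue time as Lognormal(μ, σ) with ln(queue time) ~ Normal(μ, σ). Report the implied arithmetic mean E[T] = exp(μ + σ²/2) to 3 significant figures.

If T ~ Lognormal(μ,σ) then ln T ~ Normal(μ,σ), so the p-quantile of ln T is μ + z_p·σ.
ln(48.2) = 3.875 and ln(203) = 5.313; z_{0.05} = -1.645, z_{0.9} = 1.282.
σ = (5.313 − 3.875)/(1.282 − (-1.645)) = 0.491.
μ = 3.875 − (-1.645)·0.491 = 4.684.
E[T] = exp(μ + σ²/2) = exp(4.684 + 0.1207) = 122 minutes.

E[T] ≈ 122 minutes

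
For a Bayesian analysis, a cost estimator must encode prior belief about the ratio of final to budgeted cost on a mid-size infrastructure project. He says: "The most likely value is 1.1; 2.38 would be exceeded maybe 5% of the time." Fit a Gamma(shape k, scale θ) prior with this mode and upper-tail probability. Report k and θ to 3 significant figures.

Gamma(k,θ) with k>1 has mode (k−1)θ, so θ = 1.1/(k−1).
Need P(X < 2.38) = 0.95 with θ tied to k this way. Start at k = 2, θ = 1.1: P(X<2.38) ≈ 0.636.
Too low — raise k to concentrate. Iterating converges to k ≈ 5.63.
Then θ = 1.1/(5.63−1) ≈ 0.238.

k ≈ 5.63, θ ≈ 0.238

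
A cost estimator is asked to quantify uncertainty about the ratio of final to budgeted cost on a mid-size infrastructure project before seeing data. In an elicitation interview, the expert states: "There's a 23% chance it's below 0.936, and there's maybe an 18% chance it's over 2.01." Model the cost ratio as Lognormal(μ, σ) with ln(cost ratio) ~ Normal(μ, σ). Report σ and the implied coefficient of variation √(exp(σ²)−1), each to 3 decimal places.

If T ~ Lognormal(μ,σ) then ln T ~ Normal(μ,σ), so the p-quantile of ln T is μ + z_p·σ.
ln(0.936) = -0.06614 and ln(2.01) = 0.6981; z_{0.23} = -0.7388, z_{0.82} = 0.9154.
σ = (0.6981 − -0.06614)/(0.9154 − (-0.7388)) = 0.462.
μ = -0.06614 − (-0.7388)·0.462 = 0.275.
CV = √(exp(σ²)−1) = √(exp(0.2135)−1) = 0.488.

σ ≈ 0.462, CV ≈ 0.488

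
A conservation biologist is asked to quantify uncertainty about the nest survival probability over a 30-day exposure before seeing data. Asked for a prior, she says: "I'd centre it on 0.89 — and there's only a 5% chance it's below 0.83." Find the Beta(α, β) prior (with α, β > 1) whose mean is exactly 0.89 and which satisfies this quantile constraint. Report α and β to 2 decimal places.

With mean 0.89 fixed, write α = 0.89s, β = 0.11s where s = α+β.
Need P(θ < 0.83) = 0.05 under Beta(0.89s, 0.11s). Normal approximation: (q−m)/√(m(1−m)/s) ≈ z_{0.05} = -1.64, so s ≈ 0.89·0.11·(-1.64)²/(0.83−0.89)² = 73.6.
At s = 73.6: P(θ<0.83) ≈ 0.062. Adjusting to match 0.05 gives s ≈ 85.77.
So α = 0.89·85.77 ≈ 76.34, β = 0.11·85.77 ≈ 9.44.

α ≈ 76.34, β ≈ 9.44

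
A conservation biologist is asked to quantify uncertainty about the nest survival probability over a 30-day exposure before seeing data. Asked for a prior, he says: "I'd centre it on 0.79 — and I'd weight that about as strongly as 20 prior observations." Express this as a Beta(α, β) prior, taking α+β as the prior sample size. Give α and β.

Under the effective-sample-size interpretation, Beta(α, β) has prior mean α/(α+β) and prior sample size α+β.
So α+β = 20 and α/(α+β) = 0.79, giving α = 0.79·20 = 15.8 and β = 20 − 15.8 = 4.2.

α = 15.8, β = 4.2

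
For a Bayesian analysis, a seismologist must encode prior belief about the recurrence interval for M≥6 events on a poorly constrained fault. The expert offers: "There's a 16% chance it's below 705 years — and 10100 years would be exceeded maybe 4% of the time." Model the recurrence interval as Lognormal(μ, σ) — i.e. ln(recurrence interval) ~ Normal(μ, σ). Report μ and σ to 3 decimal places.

μ ≈ 7.523, σ ≈ 0.970

If T ~ Lognormal(μ,σ) then ln T ~ Normal(μ,σ), so the p-quantile of ln T is μ + z_p·σ.
ln(705) = 6.558 and ln(10100) = 9.22; z_{0.16} = -0.9945, z_{0.96} = 1.751.
σ = (9.22 − 6.558)/(1.751 − (-0.9945)) = 0.970.
μ = 6.558 − (-0.9945)·0.970 = 7.523.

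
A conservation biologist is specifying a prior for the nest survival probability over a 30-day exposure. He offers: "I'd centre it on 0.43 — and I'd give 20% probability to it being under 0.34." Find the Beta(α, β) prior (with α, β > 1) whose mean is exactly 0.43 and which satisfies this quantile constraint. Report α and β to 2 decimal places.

With mean 0.43 fixed, write α = 0.43s, β = 0.57s where s = α+β.
Need P(θ < 0.34) = 0.2 under Beta(0.43s, 0.57s). Normal approximation: (q−m)/√(m(1−m)/s) ≈ z_{0.2} = -0.842, so s ≈ 0.43·0.57·(-0.842)²/(0.34−0.43)² = 21.4.
At s = 21.4: P(θ<0.34) ≈ 0.202. Adjusting to match 0.2 gives s ≈ 21.82.
So α = 0.43·21.82 ≈ 9.38, β = 0.57·21.82 ≈ 12.44.

α ≈ 9.38, β ≈ 12.44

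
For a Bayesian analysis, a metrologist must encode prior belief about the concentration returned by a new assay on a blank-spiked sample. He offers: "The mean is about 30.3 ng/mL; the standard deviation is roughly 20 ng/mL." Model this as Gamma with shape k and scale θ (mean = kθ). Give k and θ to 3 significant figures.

For Gamma(k, scale θ): mean = kθ, variance = kθ², so CV = 1/√k.
CV = SD/mean = 20/30.3 = 0.6601, hence k = 1/CV² = 2.3.
Then θ = mean/k = 30.3/2.3 = 13.2.

k ≈ 2.3, θ ≈ 13.2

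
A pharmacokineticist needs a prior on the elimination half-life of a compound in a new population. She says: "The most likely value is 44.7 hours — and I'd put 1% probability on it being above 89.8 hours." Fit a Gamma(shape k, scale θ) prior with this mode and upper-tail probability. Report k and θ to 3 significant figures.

Gamma(k,θ) with k>1 has mode (k−1)θ, so θ = 44.7/(k−1).
Need P(X < 89.8) = 0.99 with θ tied to k this way. Start at k = 2, θ = 44.7: P(X<89.8) ≈ 0.596.
Too low — raise k to concentrate. Iterating converges to k ≈ 11.1.
Then θ = 44.7/(11.1−1) ≈ 4.43.

k ≈ 11.1, θ ≈ 4.43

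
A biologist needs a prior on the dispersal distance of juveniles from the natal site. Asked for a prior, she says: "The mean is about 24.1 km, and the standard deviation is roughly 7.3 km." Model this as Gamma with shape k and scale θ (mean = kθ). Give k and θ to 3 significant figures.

k ≈ 10.9, θ ≈ 2.21

For Gamma(k, scale θ): mean = kθ, variance = kθ², so CV = 1/√k.
CV = SD/mean = 7.3/24.1 = 0.3029, hence k = 1/CV² = 10.9.
Then θ = mean/k = 24.1/10.9 = 2.21.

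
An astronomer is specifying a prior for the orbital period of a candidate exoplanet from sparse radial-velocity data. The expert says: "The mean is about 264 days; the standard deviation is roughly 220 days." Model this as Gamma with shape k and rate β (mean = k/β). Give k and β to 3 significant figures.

For Gamma(k, rate β): mean = k/β, variance = k/β², so CV = 1/√k.
CV = SD/mean = 220/264 = 0.8333, hence k = 1/CV² = 1.44.
Then β = k/mean = 1.44/264 = 0.00545.

k ≈ 1.44, β ≈ 0.00545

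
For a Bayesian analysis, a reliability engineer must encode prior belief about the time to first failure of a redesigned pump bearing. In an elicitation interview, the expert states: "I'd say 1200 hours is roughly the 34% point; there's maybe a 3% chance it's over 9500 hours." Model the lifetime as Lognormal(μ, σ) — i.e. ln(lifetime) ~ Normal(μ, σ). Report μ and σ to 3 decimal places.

μ ≈ 7.462, σ ≈ 0.902

If T ~ Lognormal(μ,σ) then ln T ~ Normal(μ,σ), so the p-quantile of ln T is μ + z_p·σ.
ln(1200) = 7.09 and ln(9500) = 9.159; z_{0.34} = -0.4125, z_{0.97} = 1.881.
σ = (9.159 − 7.09)/(1.881 − (-0.4125)) = 0.902.
μ = 7.09 − (-0.4125)·0.902 = 7.462.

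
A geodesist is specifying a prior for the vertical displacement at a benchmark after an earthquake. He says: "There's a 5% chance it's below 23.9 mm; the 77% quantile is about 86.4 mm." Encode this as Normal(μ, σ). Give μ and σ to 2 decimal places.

μ = 67.03, σ = 26.22

The p-quantile of Normal(μ,σ) is μ + z_p·σ, with z_{0.05} = -1.645 and z_{0.77} = 0.7388.
Eliminate σ: μ = (z₂·x₁ − z₁·x₂)/(z₂ − z₁) = (0.7388·23.9 − (-1.645)·86.4)/2.384 = 67.03.
Then σ = (x₂ − x₁)/(z₂ − z₁) = (86.4 − 23.9)/2.384 = 26.22.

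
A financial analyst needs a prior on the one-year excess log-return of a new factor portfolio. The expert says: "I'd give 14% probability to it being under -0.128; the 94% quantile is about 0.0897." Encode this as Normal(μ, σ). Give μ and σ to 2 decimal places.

The p-quantile of Normal(μ,σ) is μ + z_p·σ, with z_{0.14} = -1.08 and z_{0.94} = 1.555.
Eliminate σ: μ = (z₂·x₁ − z₁·x₂)/(z₂ − z₁) = (1.555·-0.128 − (-1.08)·0.0897)/2.635 = -0.04.
Then σ = (x₂ − x₁)/(z₂ − z₁) = (0.0897 − -0.128)/2.635 = 0.08.

μ = -0.04, σ = 0.08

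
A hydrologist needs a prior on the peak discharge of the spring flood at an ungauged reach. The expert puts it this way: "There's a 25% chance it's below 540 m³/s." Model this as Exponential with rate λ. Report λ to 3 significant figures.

P(T < 540.0) = 1 − e^(−λ·540.0) = 0.25, so λ = −ln(1−0.25)/540.0 = −ln(0.75)/540.0 = 0.000533.

λ ≈ 0.000533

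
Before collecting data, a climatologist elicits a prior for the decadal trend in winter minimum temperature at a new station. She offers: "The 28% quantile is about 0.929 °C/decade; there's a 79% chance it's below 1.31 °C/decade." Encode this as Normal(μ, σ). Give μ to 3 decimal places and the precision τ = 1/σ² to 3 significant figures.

μ = 1.089, τ = 13.3

The p-quantile of Normal(μ,σ) is μ + z_p·σ, with z_{0.28} = -0.5828 and z_{0.79} = 0.8064.
Eliminate σ: μ = (z₂·x₁ − z₁·x₂)/(z₂ − z₁) = (0.8064·0.929 − (-0.5828)·1.31)/1.389 = 1.089.
Then σ = (x₂ − x₁)/(z₂ − z₁) = (1.31 − 0.929)/1.389 = 0.274.
Precision τ = 1/σ² = 1/0.2742² = 13.3.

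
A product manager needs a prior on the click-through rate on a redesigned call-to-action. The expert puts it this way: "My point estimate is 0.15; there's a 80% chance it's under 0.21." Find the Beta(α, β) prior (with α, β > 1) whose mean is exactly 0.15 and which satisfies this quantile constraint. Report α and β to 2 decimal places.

α ≈ 3.23, β ≈ 18.28

With mean 0.15 fixed, write α = 0.15s, β = 0.85s where s = α+β.
Need P(θ < 0.21) = 0.8 under Beta(0.15s, 0.85s). Normal approximation: (q−m)/√(m(1−m)/s) ≈ z_{0.8} = 0.842, so s ≈ 0.15·0.85·(0.842)²/(0.21−0.15)² = 25.1.
At s = 25.1: P(θ<0.21) ≈ 0.813. Adjusting to match 0.8 gives s ≈ 21.51.
So α = 0.15·21.51 ≈ 3.23, β = 0.85·21.51 ≈ 18.28.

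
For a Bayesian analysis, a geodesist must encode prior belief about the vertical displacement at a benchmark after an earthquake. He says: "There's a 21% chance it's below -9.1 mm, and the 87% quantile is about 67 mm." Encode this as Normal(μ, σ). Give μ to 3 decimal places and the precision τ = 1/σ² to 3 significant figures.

The p-quantile of Normal(μ,σ) is μ + z_p·σ, with z_{0.21} = -0.8064 and z_{0.87} = 1.126.
Eliminate σ: μ = (z₂·x₁ − z₁·x₂)/(z₂ − z₁) = (1.126·-9.1 − (-0.8064)·67)/1.933 = 22.651.
Then σ = (x₂ − x₁)/(z₂ − z₁) = (67 − -9.1)/1.933 = 39.373.
Precision τ = 1/σ² = 1/39.37² = 0.000645.

μ = 22.651, τ = 0.000645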